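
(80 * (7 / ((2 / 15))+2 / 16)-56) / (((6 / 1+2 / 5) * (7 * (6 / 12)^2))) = 370.89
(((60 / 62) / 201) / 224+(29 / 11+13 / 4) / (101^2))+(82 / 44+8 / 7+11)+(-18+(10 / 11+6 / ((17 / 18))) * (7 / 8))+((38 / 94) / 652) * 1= 8029757234960519 / 3399572720604368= 2.36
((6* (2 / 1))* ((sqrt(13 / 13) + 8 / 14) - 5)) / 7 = -288 / 49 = -5.88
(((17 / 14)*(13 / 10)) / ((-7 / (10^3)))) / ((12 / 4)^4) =-11050 / 3969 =-2.78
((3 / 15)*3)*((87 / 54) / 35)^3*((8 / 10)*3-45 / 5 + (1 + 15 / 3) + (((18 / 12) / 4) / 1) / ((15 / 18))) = -24389 / 2778300000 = -0.00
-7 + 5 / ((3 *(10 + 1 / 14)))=-2891 / 423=-6.83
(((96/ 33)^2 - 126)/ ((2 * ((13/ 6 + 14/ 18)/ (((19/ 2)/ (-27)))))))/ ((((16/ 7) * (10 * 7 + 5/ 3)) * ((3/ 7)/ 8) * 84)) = 945763/ 99273240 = 0.01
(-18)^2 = 324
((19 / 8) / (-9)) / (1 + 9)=-19 / 720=-0.03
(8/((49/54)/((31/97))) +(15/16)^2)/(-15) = -1499259/6083840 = -0.25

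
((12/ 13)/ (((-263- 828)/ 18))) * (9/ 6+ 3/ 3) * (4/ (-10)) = 216/ 14183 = 0.02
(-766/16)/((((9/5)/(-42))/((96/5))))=21448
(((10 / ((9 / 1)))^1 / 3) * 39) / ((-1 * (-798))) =65 / 3591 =0.02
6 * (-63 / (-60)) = 63 / 10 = 6.30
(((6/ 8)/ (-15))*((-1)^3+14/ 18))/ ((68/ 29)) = 29/ 6120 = 0.00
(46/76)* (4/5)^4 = 2944/11875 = 0.25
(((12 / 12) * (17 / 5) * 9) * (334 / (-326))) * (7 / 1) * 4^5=-183149568 / 815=-224723.40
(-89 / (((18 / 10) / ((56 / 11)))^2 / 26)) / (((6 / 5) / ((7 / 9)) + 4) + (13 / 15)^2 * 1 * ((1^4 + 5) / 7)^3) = -3076.89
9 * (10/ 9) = 10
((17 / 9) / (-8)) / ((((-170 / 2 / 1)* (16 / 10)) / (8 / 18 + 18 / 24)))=43 / 20736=0.00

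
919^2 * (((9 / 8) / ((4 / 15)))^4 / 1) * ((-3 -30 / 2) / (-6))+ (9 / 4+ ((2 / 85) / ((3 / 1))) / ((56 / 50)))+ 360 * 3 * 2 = 300439297367484607 / 374341632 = 802580508.51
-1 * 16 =-16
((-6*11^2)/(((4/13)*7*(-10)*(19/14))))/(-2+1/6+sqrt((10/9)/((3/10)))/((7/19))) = 22891869/12028235+396396*sqrt(3)/126613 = 7.33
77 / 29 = 2.66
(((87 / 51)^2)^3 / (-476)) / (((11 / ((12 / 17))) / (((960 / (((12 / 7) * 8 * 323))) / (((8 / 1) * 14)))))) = -8922349815 / 1387952506520888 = -0.00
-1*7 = -7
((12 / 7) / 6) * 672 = 192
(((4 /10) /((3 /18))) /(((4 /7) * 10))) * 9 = 189 /50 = 3.78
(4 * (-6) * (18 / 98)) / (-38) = 108 / 931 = 0.12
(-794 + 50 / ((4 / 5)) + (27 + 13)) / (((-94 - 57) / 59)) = 81597 / 302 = 270.19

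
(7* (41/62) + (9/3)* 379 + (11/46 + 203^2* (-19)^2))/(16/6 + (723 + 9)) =31823166867/1571452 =20250.80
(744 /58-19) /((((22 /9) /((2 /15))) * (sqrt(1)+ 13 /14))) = -2506 /14355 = -0.17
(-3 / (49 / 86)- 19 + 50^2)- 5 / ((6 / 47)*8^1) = 2470.84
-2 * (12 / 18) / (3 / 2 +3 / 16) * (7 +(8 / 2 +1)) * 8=-2048 / 27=-75.85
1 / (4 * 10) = 1 / 40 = 0.02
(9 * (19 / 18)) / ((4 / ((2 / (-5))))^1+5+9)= 19 / 8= 2.38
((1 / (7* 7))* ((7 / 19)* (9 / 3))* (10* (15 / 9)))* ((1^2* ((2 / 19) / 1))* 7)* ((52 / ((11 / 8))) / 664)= 5200 / 329593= 0.02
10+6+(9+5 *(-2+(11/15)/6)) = 281/18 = 15.61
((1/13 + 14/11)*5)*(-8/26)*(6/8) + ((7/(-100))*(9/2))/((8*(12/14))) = -9537273/5948800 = -1.60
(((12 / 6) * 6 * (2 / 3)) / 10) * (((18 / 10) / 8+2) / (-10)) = -89 / 500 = -0.18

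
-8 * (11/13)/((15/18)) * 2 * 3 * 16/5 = -50688/325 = -155.96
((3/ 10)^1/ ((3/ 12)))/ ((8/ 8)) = 6/ 5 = 1.20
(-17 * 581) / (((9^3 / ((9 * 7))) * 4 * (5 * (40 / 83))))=-5738537 / 64800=-88.56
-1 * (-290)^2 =-84100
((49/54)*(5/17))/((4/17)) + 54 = 11909/216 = 55.13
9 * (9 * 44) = 3564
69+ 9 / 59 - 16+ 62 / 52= 83365 / 1534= 54.34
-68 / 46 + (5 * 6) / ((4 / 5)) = 1657 / 46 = 36.02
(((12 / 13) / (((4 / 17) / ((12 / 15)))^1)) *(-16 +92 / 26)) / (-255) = 0.15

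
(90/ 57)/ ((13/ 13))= 30/ 19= 1.58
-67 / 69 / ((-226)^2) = -67 / 3524244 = -0.00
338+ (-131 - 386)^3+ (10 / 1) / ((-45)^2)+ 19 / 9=-138188072.88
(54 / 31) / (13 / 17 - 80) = -306 / 13919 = -0.02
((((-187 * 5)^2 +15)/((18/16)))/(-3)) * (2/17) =-13987840/459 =-30474.60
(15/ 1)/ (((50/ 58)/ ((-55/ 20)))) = -957/ 20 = -47.85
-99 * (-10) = 990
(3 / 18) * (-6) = -1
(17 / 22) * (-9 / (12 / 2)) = -51 / 44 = -1.16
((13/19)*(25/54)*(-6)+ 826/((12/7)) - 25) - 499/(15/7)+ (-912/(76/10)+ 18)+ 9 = 220703/1710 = 129.07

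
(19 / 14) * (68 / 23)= 646 / 161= 4.01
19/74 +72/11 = 5537/814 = 6.80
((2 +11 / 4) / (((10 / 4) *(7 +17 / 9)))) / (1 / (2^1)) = 171 / 400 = 0.43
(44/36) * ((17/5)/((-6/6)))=-187/45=-4.16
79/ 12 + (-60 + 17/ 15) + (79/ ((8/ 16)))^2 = 1494703/ 60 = 24911.72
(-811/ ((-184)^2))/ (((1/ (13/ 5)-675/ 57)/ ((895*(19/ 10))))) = 681278117/ 191624960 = 3.56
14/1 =14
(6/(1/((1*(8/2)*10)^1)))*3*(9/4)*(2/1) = 3240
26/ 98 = 13/ 49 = 0.27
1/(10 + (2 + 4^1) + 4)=1/20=0.05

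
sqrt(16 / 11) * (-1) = -4 * sqrt(11) / 11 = -1.21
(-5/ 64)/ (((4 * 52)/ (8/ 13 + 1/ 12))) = -545/ 2076672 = -0.00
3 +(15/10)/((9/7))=25/6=4.17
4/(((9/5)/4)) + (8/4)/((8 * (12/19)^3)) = 9.88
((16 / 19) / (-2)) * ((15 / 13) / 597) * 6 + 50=2457410 / 49153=50.00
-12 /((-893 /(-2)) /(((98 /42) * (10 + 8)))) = -1008 /893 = -1.13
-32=-32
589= 589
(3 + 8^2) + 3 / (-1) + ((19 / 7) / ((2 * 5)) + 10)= 5199 / 70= 74.27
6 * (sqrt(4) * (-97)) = -1164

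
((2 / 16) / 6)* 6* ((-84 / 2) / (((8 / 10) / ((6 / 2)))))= -315 / 16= -19.69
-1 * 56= -56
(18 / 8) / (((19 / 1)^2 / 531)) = 4779 / 1444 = 3.31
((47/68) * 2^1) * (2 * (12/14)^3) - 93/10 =-440763/58310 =-7.56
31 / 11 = 2.82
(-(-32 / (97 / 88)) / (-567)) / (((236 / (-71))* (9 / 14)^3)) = 19593728 / 337937427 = 0.06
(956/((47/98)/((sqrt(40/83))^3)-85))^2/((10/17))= 9549856182272000/(6664000-3901*sqrt(830))^2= 222.48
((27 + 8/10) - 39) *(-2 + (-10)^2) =-5488/5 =-1097.60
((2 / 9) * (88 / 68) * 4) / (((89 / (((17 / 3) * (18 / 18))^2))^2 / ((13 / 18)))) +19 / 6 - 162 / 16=-2848015133 / 415757448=-6.85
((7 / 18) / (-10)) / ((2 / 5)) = -7 / 72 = -0.10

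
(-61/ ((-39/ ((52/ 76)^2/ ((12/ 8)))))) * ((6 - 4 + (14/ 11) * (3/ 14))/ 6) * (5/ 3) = 99125/ 321651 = 0.31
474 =474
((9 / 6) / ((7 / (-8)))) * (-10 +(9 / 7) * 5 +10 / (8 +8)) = 495 / 98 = 5.05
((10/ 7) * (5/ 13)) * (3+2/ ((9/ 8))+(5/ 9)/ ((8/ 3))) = 8975/ 3276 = 2.74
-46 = -46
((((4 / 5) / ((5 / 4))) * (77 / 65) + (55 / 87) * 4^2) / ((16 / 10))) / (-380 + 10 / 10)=-192148 / 10716225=-0.02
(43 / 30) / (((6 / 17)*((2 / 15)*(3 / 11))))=8041 / 72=111.68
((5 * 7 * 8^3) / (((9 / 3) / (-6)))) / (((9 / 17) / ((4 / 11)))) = -2437120 / 99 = -24617.37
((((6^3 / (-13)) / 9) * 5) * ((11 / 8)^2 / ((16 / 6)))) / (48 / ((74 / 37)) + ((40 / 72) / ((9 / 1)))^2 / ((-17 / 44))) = -607318965 / 2226255616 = -0.27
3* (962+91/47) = 135915/47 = 2891.81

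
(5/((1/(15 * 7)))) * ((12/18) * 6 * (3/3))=2100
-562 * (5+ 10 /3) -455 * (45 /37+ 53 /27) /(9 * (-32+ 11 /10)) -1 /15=-64985300323 /13891095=-4678.20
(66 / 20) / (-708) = -11 / 2360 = -0.00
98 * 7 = 686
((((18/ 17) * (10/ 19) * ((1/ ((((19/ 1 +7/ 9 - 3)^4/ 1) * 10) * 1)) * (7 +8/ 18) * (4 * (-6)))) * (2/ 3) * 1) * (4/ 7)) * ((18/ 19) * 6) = -6076850688/ 22333765533359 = -0.00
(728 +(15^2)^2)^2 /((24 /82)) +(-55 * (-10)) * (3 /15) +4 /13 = 1405590631805 /156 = 9010196357.72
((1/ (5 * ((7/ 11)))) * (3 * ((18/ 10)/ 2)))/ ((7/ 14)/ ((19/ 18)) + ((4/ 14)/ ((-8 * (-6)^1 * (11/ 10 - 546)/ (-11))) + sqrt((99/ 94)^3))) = -78926063298706050174/ 185258109919043485375 + 5599150220421689778 * sqrt(1034)/ 185258109919043485375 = 0.55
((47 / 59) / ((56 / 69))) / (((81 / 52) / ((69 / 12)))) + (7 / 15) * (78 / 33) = 23188997 / 4906440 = 4.73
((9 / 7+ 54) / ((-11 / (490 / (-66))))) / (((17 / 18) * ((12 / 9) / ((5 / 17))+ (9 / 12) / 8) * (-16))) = -2438100 / 4568597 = -0.53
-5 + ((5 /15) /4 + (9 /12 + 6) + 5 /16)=103 /48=2.15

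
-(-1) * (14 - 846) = -832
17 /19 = 0.89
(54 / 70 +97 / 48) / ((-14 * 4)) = -4691 / 94080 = -0.05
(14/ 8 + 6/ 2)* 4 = 19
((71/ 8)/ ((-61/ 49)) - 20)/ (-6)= 4413/ 976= 4.52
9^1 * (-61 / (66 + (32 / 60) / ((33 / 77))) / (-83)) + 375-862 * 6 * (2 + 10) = -15493661157 / 251158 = -61688.90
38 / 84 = 19 / 42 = 0.45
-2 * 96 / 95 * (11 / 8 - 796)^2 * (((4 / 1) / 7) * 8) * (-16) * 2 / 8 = 15517996416 / 665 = 23335332.96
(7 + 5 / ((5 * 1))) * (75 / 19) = 600 / 19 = 31.58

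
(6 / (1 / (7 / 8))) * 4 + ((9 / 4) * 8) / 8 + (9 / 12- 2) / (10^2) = 1859 / 80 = 23.24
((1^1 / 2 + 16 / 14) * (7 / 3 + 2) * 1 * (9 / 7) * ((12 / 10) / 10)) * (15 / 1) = 8073 / 490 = 16.48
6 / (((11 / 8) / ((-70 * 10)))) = -33600 / 11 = -3054.55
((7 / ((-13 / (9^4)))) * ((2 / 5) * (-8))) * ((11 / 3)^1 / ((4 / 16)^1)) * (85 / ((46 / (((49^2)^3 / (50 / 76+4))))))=16061171887907568576 / 17641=910445659991359.25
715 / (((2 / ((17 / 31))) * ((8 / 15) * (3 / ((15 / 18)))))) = 303875 / 2976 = 102.11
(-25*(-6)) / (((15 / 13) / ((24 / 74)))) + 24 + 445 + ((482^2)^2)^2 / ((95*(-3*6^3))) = -13473736288856503190129 / 284715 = -47323591271469726.53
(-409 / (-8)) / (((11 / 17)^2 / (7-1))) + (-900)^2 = 810732.65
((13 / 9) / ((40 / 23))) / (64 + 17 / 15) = 299 / 23448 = 0.01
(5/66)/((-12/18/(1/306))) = -5/13464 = -0.00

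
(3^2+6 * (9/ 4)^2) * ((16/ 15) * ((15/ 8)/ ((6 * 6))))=35/ 16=2.19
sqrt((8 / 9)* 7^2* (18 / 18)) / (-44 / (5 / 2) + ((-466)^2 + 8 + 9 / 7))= 490* sqrt(2) / 22800507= 0.00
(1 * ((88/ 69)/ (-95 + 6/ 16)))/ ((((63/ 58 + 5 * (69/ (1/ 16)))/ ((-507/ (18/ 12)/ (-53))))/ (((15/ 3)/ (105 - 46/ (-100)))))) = -0.00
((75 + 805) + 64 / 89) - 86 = 70730 / 89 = 794.72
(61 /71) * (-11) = -671 /71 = -9.45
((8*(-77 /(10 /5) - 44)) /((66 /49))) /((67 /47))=-23030 /67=-343.73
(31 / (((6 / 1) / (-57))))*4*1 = -1178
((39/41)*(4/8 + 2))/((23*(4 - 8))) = -195/7544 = -0.03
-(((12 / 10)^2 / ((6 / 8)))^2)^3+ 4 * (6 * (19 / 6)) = 6324097036 / 244140625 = 25.90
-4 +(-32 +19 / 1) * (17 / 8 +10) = -1293 / 8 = -161.62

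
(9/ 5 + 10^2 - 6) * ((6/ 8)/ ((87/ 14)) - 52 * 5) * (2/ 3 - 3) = 50539769/ 870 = 58091.69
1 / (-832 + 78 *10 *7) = 1 / 4628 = 0.00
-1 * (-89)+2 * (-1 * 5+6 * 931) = 11251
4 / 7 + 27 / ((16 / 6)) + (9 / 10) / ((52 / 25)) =4051 / 364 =11.13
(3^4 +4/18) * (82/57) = 59942/513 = 116.85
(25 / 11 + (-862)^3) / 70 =-1006506169 / 110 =-9150056.08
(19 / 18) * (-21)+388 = 2195 / 6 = 365.83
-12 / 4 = -3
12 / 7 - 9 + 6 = -9 / 7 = -1.29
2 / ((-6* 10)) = -1 / 30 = -0.03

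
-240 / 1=-240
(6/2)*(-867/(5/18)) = -46818/5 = -9363.60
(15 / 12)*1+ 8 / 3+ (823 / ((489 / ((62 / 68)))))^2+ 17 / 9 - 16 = -361179113 / 46070646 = -7.84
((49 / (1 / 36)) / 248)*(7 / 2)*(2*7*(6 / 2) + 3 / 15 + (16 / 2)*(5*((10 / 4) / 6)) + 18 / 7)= 948297 / 620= 1529.51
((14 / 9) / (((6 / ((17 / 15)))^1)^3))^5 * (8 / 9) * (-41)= -1972458513295744435350991 / 427417926294970153160156250000000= -0.00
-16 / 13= -1.23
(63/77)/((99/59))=59/121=0.49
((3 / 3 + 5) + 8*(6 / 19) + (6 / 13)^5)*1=60297210 / 7054567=8.55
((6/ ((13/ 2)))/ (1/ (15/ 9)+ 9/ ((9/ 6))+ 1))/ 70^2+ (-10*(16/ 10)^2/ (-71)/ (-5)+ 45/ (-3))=-647582053/ 42965650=-15.07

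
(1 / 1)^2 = 1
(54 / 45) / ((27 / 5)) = 0.22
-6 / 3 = -2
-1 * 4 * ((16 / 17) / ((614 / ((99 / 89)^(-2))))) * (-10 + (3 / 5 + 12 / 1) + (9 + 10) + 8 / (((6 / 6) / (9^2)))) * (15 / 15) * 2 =-62861056 / 9472485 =-6.64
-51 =-51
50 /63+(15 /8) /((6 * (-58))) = 46085 /58464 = 0.79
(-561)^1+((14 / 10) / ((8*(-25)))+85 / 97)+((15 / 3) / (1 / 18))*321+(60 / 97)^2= 266559340137 / 9409000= 28330.25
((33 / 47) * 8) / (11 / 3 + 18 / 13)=10296 / 9259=1.11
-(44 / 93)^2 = -1936 / 8649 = -0.22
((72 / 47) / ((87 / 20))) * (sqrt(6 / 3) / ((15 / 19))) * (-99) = -60192 * sqrt(2) / 1363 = -62.45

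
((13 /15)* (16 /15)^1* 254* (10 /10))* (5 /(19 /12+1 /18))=716.37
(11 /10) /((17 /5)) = 11 /34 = 0.32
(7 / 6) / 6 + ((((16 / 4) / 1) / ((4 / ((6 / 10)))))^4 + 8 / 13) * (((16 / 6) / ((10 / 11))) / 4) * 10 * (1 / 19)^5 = 140829728617 / 724258957500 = 0.19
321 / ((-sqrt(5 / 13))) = -321* sqrt(65) / 5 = -517.60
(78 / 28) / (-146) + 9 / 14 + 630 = 1288995 / 2044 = 630.62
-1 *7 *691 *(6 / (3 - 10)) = 4146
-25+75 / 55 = -260 / 11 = -23.64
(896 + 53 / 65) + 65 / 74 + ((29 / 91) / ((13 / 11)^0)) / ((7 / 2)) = 211598903 / 235690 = 897.78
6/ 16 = 3/ 8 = 0.38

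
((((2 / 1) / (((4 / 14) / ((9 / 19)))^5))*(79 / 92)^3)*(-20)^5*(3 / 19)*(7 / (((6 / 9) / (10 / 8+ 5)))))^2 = 5800016137221126768751036542778326416015625 / 20969602667579020380936256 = 276591608776092723.95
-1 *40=-40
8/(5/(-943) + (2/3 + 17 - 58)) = -11316/57059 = -0.20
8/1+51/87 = 249/29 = 8.59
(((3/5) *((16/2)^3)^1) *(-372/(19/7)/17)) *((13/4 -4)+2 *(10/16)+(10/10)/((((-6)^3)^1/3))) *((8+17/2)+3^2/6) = -6999552/323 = -21670.44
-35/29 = -1.21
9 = 9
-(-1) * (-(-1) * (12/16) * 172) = 129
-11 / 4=-2.75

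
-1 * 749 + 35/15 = -746.67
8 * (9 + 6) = 120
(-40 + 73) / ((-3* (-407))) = 1 / 37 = 0.03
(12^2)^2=20736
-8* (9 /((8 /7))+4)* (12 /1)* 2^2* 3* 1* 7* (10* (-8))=7660800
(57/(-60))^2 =361/400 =0.90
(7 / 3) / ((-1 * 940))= -7 / 2820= -0.00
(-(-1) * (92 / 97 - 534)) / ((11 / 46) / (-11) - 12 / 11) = 26163236 / 54611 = 479.08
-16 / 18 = -8 / 9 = -0.89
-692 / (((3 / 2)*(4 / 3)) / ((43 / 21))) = -14878 / 21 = -708.48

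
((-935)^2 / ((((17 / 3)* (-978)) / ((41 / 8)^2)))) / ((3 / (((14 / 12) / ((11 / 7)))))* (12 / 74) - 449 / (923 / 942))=9.05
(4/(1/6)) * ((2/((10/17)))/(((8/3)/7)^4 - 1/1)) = -79348248/951925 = -83.36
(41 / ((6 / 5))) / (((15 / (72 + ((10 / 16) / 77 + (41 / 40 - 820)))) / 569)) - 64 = -8945933107 / 9240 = -968174.58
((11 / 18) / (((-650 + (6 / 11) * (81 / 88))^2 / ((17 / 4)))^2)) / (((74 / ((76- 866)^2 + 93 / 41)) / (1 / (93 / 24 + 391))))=0.00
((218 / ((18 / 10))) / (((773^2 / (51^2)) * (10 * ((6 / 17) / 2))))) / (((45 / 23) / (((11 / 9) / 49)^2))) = 1490343811 / 15688085055615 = 0.00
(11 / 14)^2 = 121 / 196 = 0.62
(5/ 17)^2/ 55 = 0.00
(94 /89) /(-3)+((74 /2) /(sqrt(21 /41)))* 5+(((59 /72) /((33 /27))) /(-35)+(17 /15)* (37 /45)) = 20747011 /37006200+185* sqrt(861) /21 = 259.06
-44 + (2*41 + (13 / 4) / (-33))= 5003 / 132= 37.90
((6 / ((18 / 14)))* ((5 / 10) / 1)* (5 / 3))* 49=1715 / 9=190.56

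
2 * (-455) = -910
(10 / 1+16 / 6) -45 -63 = -286 / 3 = -95.33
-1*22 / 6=-3.67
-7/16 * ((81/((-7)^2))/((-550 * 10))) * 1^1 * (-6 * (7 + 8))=-729/61600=-0.01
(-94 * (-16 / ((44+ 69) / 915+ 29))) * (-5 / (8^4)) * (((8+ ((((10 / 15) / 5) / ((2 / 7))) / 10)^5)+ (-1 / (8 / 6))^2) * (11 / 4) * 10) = -20505826057386109 / 1381432320000000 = -14.84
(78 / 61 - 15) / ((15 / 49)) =-13671 / 305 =-44.82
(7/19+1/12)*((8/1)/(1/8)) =1648/57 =28.91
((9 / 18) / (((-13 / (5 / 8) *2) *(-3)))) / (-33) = -5 / 41184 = -0.00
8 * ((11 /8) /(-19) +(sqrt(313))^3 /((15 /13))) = -11 /19 +32552 * sqrt(313) /15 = 38393.00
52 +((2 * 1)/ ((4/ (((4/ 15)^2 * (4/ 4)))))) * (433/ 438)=2564032/ 49275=52.04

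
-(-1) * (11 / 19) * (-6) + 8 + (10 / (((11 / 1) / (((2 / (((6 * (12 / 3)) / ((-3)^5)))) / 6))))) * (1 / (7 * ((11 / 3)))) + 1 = 348045 / 64372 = 5.41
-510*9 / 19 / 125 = -1.93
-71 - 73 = -144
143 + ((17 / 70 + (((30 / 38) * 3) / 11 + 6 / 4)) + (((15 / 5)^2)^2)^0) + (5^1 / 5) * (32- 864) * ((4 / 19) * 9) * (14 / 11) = -1860.40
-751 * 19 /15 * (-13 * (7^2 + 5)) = 3338946 /5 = 667789.20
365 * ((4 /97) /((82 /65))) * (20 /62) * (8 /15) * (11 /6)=4175600 /1109583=3.76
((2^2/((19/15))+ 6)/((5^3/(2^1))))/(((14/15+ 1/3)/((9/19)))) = 9396/171475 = 0.05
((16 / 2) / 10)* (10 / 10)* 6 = 24 / 5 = 4.80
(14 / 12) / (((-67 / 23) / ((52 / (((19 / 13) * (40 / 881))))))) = -23971129 / 76380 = -313.84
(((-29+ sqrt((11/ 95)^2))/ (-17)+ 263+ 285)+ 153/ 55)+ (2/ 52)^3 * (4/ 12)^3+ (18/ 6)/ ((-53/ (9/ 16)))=493681800963521/ 893624125680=552.45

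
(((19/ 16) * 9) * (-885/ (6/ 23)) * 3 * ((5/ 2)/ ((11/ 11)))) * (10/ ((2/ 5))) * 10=-2175440625/ 32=-67982519.53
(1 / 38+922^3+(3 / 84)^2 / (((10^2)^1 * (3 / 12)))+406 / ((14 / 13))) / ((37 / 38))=291878862039819 / 362600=804961009.49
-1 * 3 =-3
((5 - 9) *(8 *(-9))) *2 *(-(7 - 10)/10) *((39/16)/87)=702/145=4.84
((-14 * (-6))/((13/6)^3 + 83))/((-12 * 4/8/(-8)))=3456/2875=1.20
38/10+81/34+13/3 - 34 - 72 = -48697/510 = -95.48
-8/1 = -8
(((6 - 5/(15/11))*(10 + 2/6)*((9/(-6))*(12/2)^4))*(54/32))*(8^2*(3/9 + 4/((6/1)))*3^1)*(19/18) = -16030224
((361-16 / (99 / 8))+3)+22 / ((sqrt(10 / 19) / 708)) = 21832.74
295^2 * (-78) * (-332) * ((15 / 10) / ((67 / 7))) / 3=7887597900 / 67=117725341.79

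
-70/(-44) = 35/22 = 1.59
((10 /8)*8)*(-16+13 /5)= -134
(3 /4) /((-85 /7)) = -21 /340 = -0.06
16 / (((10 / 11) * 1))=88 / 5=17.60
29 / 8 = 3.62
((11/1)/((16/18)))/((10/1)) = 99/80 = 1.24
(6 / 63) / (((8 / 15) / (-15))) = -75 / 28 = -2.68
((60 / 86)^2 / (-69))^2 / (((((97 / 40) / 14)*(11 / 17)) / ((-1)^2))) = 856800000 / 1929718292843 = 0.00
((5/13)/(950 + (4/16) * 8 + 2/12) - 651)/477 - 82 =-328145195/3936257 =-83.36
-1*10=-10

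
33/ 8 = 4.12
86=86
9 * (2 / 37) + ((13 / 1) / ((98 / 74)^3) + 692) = 3038766771 / 4353013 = 698.08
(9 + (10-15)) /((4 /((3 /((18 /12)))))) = 2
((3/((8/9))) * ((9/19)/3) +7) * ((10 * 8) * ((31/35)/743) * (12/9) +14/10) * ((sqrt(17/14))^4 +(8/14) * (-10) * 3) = -83786980519/464844576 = -180.25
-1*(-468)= 468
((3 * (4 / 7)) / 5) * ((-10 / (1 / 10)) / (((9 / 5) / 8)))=-152.38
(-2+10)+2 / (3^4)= 650 / 81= 8.02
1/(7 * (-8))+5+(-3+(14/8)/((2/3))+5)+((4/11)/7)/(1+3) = 2963/308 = 9.62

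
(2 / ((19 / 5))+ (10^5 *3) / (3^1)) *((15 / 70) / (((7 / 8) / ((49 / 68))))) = 5700030 / 323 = 17647.15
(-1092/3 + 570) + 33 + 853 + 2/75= 81902/75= 1092.03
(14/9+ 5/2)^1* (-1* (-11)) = 803/18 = 44.61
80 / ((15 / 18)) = 96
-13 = -13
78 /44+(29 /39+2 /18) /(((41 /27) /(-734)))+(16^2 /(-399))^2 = -767155538077 /1866790926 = -410.95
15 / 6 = 5 / 2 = 2.50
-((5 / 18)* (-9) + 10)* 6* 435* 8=-156600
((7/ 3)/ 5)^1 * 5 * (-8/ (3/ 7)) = -392/ 9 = -43.56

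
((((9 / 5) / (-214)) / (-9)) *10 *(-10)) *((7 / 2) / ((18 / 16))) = -280 / 963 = -0.29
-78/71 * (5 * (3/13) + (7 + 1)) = -10.06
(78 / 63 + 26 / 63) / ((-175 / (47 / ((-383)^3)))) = 4888 / 619405304175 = 0.00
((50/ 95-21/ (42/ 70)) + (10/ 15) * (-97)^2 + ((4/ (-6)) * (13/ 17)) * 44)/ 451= 13.78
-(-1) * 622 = 622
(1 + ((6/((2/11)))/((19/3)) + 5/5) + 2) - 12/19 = 163/19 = 8.58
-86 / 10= -8.60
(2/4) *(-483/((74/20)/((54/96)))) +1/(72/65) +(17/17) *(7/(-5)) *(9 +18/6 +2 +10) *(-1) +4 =47639/26640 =1.79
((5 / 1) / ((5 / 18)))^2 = 324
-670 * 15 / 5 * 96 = -192960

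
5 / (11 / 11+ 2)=5 / 3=1.67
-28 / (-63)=4 / 9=0.44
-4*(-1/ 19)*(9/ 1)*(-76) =-144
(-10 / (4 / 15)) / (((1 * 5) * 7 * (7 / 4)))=-30 / 49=-0.61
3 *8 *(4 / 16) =6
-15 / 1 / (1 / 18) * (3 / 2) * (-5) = 2025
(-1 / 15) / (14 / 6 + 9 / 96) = -32 / 1165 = -0.03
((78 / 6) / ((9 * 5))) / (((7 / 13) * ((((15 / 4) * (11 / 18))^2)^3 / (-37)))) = -132774100992 / 968822421875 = -0.14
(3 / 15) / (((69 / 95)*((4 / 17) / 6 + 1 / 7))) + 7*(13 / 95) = 70168 / 28405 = 2.47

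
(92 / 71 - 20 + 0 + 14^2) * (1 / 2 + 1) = 18882 / 71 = 265.94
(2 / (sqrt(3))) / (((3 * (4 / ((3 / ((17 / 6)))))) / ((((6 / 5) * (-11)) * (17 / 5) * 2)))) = -132 * sqrt(3) / 25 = -9.15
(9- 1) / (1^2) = 8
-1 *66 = -66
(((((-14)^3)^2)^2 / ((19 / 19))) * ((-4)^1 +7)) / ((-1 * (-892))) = 42520434281472 / 223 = 190674593190.46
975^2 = 950625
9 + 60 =69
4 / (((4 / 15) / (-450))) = -6750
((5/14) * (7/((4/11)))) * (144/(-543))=-330/181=-1.82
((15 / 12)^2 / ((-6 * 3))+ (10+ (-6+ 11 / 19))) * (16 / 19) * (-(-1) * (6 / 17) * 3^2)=73743 / 6137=12.02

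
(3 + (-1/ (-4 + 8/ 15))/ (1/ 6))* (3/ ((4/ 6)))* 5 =5535/ 52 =106.44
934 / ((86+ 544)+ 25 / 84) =78456 / 52945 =1.48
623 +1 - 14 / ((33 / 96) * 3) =20144 / 33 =610.42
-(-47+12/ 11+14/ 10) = 2448/ 55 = 44.51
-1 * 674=-674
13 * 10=130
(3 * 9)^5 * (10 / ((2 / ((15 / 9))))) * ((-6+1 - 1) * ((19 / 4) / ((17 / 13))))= -88604500725 / 34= -2606014727.21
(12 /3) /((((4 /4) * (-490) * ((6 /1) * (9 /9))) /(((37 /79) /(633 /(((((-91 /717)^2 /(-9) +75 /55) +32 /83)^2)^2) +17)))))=-109841448503121915240056216463956970218752 /14634143019311017388365592075951139303966484425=-0.00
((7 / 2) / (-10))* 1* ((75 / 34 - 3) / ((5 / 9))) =1701 / 3400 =0.50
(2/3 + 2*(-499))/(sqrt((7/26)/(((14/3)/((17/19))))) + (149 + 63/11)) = -55344029312/8586108543 + 724064*sqrt(12597)/8586108543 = -6.44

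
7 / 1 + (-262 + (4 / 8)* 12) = -249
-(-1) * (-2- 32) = -34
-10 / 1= -10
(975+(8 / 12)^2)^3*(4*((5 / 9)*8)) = 108256786102240 / 6561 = 16500043606.50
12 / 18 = 0.67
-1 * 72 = -72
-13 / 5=-2.60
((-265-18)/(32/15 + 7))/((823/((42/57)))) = -59430/2142269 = -0.03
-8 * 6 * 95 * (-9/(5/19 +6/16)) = 6238080/97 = 64310.10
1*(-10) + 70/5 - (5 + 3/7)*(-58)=2232/7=318.86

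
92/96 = 23/24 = 0.96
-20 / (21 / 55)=-1100 / 21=-52.38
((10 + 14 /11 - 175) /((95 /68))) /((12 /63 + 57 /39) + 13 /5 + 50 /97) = -1621537554 /65964371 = -24.58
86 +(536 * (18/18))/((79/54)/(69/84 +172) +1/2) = 151486406/132865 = 1140.15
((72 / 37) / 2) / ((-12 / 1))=-3 / 37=-0.08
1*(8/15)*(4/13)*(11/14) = 176/1365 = 0.13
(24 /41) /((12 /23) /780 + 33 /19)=340860 /1011757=0.34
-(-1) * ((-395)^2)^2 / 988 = 24343800625 / 988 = 24639474.32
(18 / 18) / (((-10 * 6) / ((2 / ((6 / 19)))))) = -19 / 180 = -0.11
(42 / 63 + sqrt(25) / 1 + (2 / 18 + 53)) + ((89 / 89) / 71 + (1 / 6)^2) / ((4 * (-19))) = 3805943 / 64752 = 58.78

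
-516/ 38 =-258/ 19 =-13.58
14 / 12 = 1.17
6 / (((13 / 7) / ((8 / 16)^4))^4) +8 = 7487101987 / 935886848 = 8.00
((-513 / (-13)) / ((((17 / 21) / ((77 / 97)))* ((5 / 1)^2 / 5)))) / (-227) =-829521 / 24330995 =-0.03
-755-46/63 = -47611/63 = -755.73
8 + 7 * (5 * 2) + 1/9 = 78.11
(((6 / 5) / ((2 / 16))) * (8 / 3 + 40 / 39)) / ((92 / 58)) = 33408 / 1495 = 22.35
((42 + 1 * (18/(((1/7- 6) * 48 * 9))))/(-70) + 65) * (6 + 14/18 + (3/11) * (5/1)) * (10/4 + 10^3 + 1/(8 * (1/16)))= 12513614659/23760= 526667.28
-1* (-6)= 6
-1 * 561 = -561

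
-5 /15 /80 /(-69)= 1 /16560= 0.00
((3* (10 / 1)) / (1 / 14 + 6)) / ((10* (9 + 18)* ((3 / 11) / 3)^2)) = 1694 / 765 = 2.21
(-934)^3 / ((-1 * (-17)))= -814780504 / 17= -47928264.94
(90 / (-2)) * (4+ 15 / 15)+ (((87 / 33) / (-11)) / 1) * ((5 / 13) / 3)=-225.03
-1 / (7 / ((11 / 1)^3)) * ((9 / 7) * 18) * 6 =-1293732 / 49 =-26402.69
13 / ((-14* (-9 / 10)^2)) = -1.15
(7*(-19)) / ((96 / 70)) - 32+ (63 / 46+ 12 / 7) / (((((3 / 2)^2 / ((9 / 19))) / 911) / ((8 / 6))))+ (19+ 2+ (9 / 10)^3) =12505498441 / 18354000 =681.35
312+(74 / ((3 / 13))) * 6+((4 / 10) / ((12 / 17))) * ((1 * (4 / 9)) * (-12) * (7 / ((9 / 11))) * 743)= -6875116 / 405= -16975.60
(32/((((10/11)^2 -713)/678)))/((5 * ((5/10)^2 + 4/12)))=-31502592/3016055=-10.44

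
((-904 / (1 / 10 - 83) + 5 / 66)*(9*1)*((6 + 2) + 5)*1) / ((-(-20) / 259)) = 1213705857 / 72952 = 16637.05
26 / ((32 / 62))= 403 / 8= 50.38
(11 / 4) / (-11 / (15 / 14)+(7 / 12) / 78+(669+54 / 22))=141570 / 34038337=0.00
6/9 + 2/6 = 1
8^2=64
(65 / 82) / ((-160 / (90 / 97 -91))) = 113581 / 254528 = 0.45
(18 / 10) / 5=9 / 25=0.36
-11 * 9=-99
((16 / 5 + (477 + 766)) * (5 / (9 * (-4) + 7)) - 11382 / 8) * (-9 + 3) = 569889 / 58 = 9825.67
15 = 15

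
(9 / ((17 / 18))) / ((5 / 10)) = 324 / 17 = 19.06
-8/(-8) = 1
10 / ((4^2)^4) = 5 / 32768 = 0.00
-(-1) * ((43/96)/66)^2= 1849/40144896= 0.00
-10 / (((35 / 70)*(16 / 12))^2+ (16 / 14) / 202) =-31815 / 1432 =-22.22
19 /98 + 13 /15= 1559 /1470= 1.06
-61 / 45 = -1.36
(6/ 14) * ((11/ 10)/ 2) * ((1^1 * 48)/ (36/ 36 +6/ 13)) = 5148/ 665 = 7.74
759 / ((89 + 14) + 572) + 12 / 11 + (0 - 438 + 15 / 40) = -8621111 / 19800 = -435.41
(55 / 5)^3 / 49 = 1331 / 49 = 27.16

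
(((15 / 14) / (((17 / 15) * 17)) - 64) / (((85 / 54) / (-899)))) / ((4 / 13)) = 118691.70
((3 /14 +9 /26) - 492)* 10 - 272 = -471962 /91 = -5186.40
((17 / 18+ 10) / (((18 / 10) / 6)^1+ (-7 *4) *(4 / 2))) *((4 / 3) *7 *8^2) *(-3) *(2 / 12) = 882560 / 15039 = 58.68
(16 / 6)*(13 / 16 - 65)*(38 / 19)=-1027 / 3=-342.33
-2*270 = -540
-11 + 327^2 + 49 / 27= 2886835 / 27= 106919.81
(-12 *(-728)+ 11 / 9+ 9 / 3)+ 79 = 79373 / 9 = 8819.22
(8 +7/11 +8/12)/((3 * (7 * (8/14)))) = 307/396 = 0.78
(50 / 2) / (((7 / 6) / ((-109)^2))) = 1782150 / 7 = 254592.86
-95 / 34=-2.79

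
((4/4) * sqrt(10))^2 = 10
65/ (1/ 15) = 975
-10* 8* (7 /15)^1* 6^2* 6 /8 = -1008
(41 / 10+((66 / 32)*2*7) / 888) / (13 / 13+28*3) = 48929 / 1006400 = 0.05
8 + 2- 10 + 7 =7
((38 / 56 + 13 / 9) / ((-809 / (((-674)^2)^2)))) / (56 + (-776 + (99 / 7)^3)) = -1352475656418460 / 5266631259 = -256800.90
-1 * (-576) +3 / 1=579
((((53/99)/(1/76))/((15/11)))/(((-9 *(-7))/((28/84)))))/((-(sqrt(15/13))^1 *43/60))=-16112 *sqrt(195)/1097145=-0.21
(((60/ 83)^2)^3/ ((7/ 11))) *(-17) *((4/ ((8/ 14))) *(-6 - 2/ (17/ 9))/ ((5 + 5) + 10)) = 3079296000000/ 326940373369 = 9.42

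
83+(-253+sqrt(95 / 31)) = -170+sqrt(2945) / 31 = -168.25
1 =1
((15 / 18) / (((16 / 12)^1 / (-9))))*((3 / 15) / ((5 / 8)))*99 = -891 / 5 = -178.20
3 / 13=0.23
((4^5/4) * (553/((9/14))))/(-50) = -990976/225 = -4404.34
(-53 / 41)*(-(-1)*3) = -159 / 41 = -3.88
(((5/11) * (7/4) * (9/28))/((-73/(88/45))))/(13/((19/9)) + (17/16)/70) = -10640/9589499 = -0.00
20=20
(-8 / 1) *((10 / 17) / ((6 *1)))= -40 / 51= -0.78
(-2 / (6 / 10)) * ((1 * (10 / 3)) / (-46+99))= -100 / 477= -0.21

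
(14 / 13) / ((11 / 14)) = 196 / 143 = 1.37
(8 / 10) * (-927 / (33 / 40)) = -9888 / 11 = -898.91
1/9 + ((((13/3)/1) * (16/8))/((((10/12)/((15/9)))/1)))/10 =83/45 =1.84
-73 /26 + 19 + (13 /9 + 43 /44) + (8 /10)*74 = 77.81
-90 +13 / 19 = -1697 / 19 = -89.32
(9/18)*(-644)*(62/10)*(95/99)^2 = -1838.33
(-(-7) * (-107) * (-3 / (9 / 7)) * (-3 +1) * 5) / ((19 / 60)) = -1048600 / 19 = -55189.47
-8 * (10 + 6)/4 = -32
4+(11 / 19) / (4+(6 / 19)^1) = 339 / 82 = 4.13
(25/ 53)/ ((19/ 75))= 1875/ 1007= 1.86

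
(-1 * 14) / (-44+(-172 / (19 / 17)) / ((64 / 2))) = 2128 / 7419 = 0.29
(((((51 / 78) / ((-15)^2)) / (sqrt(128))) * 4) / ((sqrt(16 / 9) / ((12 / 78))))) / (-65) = -17 * sqrt(2) / 13182000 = -0.00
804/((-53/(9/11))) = -7236/583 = -12.41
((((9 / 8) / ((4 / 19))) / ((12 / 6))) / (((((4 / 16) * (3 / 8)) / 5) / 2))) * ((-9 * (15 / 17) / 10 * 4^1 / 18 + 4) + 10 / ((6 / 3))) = 42750 / 17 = 2514.71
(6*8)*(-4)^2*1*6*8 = 36864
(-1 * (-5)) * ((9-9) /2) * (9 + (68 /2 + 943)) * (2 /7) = 0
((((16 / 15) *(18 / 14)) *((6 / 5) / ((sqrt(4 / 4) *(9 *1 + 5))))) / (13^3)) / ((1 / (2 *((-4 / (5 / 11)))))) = -12672 / 13456625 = -0.00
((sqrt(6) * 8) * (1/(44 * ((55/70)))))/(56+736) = 7 * sqrt(6)/23958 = 0.00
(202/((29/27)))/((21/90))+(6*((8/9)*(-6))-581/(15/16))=469772/3045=154.28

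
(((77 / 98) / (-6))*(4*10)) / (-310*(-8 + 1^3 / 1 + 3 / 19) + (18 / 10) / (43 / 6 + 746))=-23611775 / 9561085023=-0.00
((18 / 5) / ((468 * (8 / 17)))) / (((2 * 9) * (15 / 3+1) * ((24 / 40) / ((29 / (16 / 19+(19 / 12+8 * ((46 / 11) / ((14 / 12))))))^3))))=1298302500244211 / 6348256503457054875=0.00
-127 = -127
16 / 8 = 2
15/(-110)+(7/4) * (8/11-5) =-335/44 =-7.61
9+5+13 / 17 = 251 / 17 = 14.76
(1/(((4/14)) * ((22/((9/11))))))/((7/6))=27/242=0.11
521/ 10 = 52.10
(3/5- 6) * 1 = -27/5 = -5.40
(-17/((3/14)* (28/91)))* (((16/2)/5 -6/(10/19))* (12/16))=75803/40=1895.08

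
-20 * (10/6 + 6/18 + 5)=-140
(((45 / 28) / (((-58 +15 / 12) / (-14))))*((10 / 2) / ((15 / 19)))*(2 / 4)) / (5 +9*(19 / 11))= 3135 / 51302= 0.06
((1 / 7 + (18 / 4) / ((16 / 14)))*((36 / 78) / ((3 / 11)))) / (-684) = -5027 / 497952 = -0.01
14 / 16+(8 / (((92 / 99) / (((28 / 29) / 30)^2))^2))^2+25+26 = 22693603291648279842247167 / 437467051404435003125000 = 51.88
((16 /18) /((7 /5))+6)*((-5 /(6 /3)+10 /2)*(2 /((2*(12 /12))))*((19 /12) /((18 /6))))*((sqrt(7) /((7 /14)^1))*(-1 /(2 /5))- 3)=-99275*sqrt(7) /2268- 19855 /756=-142.07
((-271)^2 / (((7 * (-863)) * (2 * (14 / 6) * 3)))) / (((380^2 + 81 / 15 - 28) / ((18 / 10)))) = -220323 / 20350957046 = -0.00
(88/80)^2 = 121/100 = 1.21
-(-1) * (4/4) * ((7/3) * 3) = 7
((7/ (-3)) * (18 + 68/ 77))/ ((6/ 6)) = -1454/ 33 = -44.06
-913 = -913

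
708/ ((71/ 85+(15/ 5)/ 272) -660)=-962880/ 896449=-1.07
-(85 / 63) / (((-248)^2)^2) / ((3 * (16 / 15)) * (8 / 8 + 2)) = -425 / 11439011856384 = -0.00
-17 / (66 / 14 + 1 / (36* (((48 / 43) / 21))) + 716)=-68544 / 2908027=-0.02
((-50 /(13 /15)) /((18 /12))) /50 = -0.77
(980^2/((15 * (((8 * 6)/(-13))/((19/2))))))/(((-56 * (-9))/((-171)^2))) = -152921405/16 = -9557587.81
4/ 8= 1/ 2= 0.50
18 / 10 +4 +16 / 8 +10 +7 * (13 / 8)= 1167 / 40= 29.18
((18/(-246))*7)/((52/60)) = -315/533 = -0.59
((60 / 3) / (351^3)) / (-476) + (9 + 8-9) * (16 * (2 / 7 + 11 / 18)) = 84389446573 / 735140367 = 114.79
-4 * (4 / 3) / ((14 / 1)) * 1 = -8 / 21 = -0.38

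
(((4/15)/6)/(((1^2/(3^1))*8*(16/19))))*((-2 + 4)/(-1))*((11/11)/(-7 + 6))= 19/480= 0.04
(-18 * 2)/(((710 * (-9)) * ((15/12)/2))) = 16/1775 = 0.01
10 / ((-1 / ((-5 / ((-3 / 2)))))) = -100 / 3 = -33.33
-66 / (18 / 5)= -55 / 3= -18.33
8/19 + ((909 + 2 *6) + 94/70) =613638/665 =922.76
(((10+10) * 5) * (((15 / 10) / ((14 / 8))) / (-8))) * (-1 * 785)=58875 / 7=8410.71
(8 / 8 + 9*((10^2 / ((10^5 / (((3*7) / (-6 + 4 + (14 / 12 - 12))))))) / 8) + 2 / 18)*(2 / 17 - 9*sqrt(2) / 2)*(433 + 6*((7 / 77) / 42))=348718421 / 6171000 - 1046155263*sqrt(2) / 484000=-3000.28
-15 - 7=-22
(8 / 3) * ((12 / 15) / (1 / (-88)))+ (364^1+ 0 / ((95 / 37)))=2644 / 15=176.27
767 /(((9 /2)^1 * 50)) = 3.41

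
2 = 2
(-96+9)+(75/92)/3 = -86.73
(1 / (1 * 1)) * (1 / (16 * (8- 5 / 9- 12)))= -0.01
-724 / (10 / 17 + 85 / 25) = -61540 / 339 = -181.53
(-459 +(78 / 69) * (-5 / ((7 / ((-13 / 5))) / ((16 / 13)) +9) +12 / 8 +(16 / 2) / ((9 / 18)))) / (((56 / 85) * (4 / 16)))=-46885915 / 17549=-2671.71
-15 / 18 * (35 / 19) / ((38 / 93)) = -5425 / 1444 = -3.76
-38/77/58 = -19/2233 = -0.01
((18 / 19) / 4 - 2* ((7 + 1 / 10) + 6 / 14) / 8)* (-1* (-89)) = -779017 / 5320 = -146.43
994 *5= 4970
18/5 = 3.60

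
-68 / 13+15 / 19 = -1097 / 247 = -4.44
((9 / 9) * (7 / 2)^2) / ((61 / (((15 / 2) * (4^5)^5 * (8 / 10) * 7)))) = 579275502070530048 / 61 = 9496319706074263.08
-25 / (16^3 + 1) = -25 / 4097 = -0.01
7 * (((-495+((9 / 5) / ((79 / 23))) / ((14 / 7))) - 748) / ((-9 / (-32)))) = -109957456 / 3555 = -30930.37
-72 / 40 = -1.80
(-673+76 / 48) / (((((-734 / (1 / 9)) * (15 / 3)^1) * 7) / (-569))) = -654919 / 396360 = -1.65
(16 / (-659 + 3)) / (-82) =1 / 3362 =0.00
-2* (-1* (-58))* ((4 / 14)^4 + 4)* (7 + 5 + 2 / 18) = -121635280 / 21609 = -5628.92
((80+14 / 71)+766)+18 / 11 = 662158 / 781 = 847.83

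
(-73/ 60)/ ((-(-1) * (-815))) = 73/ 48900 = 0.00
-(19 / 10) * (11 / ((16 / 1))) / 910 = -209 / 145600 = -0.00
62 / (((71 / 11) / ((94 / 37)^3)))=566458288 / 3596363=157.51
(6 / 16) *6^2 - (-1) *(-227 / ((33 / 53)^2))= -572.03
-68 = -68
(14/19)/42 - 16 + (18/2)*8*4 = 15505/57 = 272.02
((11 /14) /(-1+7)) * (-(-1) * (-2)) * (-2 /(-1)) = -11 /21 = -0.52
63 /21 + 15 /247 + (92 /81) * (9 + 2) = 311200 /20007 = 15.55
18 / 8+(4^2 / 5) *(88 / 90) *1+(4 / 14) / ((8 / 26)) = 39737 / 6300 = 6.31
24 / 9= 8 / 3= 2.67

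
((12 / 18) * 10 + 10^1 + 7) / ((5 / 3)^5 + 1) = 5751 / 3368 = 1.71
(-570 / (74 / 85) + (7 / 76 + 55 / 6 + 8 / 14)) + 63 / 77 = -418377209 / 649572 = -644.08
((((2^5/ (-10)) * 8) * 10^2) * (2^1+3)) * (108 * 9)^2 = -12093235200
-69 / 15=-23 / 5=-4.60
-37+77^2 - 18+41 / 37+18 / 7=1522319 / 259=5877.68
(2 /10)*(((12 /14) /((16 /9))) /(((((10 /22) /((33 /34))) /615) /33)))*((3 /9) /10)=13260753 /95200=139.29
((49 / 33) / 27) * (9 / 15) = 49 / 1485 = 0.03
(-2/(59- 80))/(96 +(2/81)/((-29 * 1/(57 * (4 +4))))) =0.00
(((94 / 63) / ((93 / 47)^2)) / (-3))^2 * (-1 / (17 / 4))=-172467445264 / 45425981943657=-0.00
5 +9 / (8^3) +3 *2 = 5641 / 512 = 11.02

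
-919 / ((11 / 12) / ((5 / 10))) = -5514 / 11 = -501.27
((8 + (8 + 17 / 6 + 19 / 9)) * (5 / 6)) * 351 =24505 / 4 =6126.25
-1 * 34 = -34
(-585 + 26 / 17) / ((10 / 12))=-59514 / 85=-700.16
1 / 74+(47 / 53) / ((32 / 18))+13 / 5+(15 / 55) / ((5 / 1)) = 5465021 / 1725680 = 3.17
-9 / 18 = -1 / 2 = -0.50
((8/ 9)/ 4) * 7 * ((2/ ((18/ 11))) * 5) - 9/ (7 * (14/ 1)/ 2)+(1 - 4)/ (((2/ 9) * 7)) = 58693/ 7938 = 7.39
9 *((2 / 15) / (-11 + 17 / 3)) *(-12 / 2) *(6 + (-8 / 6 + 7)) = 63 / 4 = 15.75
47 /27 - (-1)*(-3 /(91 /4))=3953 /2457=1.61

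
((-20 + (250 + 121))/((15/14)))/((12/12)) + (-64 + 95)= 1793/5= 358.60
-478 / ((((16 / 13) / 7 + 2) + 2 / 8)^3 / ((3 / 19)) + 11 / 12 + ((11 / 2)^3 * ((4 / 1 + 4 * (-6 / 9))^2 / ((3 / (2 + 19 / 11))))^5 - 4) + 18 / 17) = -680432674042764010368 / 12576185553203550705473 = -0.05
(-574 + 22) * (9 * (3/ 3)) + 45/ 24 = -39729/ 8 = -4966.12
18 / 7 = 2.57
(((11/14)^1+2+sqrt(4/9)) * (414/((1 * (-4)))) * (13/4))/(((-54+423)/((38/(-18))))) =823745/123984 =6.64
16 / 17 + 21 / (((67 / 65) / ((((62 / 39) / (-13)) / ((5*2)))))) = 10247 / 14807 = 0.69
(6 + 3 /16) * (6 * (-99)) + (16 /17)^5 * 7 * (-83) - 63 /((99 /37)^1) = -515782146513 /124947416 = -4127.99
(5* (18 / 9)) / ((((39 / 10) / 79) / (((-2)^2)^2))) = 126400 / 39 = 3241.03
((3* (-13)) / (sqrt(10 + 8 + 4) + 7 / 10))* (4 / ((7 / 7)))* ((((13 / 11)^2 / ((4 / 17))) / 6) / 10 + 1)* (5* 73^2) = 77379291535 / 520542- 55270922525* sqrt(22) / 260271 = -847401.21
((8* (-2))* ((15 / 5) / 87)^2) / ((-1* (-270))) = -8 / 113535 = -0.00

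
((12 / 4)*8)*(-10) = -240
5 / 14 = 0.36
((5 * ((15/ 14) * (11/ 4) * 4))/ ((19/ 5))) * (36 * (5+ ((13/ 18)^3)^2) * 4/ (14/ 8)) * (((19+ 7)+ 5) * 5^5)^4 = 577881013812351879478283.70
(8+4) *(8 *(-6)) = -576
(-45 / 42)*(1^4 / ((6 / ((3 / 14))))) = -15 / 392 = -0.04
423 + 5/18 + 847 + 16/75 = 571721/450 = 1270.49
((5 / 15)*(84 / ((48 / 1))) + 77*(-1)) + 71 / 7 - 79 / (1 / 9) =-65291 / 84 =-777.27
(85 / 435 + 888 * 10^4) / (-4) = -772560017 / 348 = -2220000.05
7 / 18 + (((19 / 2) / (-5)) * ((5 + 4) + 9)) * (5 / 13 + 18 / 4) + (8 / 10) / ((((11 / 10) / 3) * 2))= -1065469 / 6435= -165.57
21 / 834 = 7 / 278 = 0.03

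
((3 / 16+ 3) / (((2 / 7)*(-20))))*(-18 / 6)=1071 / 640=1.67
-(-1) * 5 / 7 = 5 / 7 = 0.71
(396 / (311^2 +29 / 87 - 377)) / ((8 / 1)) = 297 / 578066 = 0.00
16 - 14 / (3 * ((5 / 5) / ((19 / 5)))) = -26 / 15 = -1.73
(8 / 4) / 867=2 / 867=0.00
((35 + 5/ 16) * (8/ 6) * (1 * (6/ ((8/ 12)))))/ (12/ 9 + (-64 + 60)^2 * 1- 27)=-5085/ 116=-43.84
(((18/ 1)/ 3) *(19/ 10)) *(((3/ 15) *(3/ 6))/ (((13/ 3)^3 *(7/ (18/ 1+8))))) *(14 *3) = 9234/ 4225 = 2.19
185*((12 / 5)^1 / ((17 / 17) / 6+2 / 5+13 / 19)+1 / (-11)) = 2651975 / 7843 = 338.13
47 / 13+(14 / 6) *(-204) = -6141 / 13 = -472.38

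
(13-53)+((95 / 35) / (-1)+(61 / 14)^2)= -23.73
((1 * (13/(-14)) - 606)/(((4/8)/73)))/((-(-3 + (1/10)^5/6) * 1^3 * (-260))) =18608430000/163799909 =113.60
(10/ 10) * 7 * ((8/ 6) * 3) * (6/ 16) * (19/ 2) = 99.75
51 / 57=17 / 19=0.89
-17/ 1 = -17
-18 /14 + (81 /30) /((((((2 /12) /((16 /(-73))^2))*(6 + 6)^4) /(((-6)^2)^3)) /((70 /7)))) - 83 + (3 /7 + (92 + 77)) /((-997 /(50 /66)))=-11730280168 /175329429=-66.90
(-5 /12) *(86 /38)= -215 /228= -0.94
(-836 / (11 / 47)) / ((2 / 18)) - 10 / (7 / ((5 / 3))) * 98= -97144 / 3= -32381.33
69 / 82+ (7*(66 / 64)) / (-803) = 79731 / 95776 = 0.83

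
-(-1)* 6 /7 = 6 /7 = 0.86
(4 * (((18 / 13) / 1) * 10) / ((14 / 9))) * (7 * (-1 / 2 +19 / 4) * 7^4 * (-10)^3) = -33061770000 / 13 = -2543213076.92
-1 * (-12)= 12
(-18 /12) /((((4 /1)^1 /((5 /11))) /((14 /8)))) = -105 /352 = -0.30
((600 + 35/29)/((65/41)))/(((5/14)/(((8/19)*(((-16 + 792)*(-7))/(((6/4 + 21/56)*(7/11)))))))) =-1093448215552/537225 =-2035363.61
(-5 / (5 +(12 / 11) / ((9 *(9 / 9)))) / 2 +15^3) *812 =463077510 / 169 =2740103.61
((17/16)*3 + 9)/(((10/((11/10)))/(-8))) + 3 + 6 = -69/40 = -1.72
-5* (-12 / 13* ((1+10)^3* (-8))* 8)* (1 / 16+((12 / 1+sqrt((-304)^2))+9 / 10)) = -1620008016 / 13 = -124616001.23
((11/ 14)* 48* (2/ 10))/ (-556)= -66/ 4865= -0.01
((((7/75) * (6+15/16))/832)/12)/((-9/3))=-259/11980800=-0.00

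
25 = 25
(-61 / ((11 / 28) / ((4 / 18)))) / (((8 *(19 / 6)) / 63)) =-17934 / 209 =-85.81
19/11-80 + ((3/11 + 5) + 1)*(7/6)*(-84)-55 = -748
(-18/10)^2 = 81/25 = 3.24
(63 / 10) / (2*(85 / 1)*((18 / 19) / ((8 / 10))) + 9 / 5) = 133 / 4288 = 0.03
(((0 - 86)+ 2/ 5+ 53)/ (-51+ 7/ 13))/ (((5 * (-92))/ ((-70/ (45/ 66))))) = 163163/ 1131600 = 0.14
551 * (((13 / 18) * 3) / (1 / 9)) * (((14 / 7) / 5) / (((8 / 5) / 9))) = 193401 / 8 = 24175.12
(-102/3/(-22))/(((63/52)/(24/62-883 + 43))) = -2556528/2387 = -1071.02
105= 105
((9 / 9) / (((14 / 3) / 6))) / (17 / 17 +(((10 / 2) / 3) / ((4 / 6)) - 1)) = 18 / 35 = 0.51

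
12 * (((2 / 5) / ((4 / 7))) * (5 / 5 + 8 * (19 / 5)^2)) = 122346 / 125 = 978.77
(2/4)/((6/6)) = 1/2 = 0.50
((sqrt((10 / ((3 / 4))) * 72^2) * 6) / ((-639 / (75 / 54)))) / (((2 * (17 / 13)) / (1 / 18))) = -1300 * sqrt(30) / 97767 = -0.07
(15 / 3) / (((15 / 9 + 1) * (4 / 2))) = 15 / 16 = 0.94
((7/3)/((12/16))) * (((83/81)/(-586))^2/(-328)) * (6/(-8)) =48223/2216972817504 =0.00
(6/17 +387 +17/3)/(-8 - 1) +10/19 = -376246/8721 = -43.14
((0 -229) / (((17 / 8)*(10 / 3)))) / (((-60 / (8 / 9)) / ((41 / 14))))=37556 / 26775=1.40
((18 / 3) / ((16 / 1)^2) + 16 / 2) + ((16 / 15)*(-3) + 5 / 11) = 37157 / 7040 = 5.28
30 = 30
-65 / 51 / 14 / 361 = -65 / 257754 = -0.00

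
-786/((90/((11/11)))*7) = -131/105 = -1.25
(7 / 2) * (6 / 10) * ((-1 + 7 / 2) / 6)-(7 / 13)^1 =35 / 104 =0.34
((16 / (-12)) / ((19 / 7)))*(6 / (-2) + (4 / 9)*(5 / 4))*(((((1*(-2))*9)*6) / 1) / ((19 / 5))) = -12320 / 361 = -34.13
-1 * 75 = -75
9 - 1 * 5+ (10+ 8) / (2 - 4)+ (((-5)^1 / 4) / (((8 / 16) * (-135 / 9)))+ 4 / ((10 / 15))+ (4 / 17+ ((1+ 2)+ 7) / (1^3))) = 1163 / 102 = 11.40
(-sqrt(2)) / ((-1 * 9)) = sqrt(2) / 9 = 0.16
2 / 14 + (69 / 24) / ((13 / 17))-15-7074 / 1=-5157951 / 728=-7085.10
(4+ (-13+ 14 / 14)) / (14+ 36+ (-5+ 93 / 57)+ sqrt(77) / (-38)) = -538688 / 3139907 - 304 * sqrt(77) / 3139907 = -0.17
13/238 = 0.05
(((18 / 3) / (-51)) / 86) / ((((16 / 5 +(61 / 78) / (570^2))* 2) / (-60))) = 760266000 / 59280518831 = 0.01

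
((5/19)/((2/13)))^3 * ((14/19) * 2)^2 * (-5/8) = -67283125/9904396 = -6.79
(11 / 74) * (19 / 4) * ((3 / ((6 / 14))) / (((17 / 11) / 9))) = 144837 / 5032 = 28.78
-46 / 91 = -0.51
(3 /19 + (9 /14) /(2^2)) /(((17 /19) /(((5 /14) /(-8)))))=-1695 /106624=-0.02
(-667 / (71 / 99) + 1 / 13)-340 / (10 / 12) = -1337.97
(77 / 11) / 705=7 / 705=0.01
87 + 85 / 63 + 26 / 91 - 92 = -212 / 63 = -3.37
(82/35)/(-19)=-82/665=-0.12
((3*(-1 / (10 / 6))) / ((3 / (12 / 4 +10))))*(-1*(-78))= -3042 / 5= -608.40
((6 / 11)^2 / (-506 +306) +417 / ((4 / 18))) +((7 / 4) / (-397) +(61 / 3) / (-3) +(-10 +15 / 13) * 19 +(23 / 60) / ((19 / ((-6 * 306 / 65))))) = 18165083725859 / 10678625100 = 1701.07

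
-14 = -14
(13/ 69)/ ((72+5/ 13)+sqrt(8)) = 159029/ 61004901 - 4394 *sqrt(2)/ 61004901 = 0.00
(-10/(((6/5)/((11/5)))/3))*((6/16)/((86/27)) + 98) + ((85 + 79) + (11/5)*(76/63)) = -1133406877/216720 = -5229.82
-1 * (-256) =256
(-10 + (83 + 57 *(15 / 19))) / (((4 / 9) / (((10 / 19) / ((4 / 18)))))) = 23895 / 38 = 628.82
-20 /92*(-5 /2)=25 /46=0.54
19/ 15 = 1.27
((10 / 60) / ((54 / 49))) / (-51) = -49 / 16524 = -0.00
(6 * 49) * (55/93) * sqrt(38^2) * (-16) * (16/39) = -52433920/1209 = -43369.66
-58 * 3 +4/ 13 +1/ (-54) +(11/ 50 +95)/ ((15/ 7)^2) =-33558677/ 219375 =-152.97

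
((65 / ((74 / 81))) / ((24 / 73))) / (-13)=-9855 / 592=-16.65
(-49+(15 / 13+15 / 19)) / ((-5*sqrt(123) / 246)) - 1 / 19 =208.70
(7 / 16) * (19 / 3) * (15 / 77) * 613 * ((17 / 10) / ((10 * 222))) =197999 / 781440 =0.25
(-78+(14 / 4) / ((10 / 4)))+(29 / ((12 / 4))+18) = -734 / 15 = -48.93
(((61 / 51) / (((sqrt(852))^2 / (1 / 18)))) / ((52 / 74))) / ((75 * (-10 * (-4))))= 2257 / 61006608000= 0.00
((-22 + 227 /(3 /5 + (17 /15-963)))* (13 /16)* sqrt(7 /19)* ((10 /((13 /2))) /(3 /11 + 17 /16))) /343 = -14107412* sqrt(133) /4416525281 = -0.04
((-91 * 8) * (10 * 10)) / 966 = -5200 / 69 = -75.36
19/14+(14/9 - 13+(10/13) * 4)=-11483/1638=-7.01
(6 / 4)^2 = 9 / 4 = 2.25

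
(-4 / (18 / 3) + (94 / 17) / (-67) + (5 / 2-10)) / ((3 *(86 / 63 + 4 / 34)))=-1.85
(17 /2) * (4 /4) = 17 /2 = 8.50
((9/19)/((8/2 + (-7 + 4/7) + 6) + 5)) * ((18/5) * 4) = 378/475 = 0.80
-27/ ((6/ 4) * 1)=-18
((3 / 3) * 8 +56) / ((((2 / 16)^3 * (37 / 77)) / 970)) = 66147078.92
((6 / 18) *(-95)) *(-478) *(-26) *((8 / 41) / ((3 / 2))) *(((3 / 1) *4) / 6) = -37781120 / 369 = -102387.86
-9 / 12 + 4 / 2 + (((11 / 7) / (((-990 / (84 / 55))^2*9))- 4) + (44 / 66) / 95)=-14046872747 / 5121022500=-2.74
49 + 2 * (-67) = -85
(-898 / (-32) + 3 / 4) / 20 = 461 / 320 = 1.44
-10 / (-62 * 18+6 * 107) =5 / 237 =0.02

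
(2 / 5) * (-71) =-142 / 5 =-28.40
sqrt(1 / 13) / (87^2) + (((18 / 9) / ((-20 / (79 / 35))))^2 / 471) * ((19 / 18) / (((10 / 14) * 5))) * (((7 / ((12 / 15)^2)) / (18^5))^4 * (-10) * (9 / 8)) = -5084074625 / 12592179855590797491904192909934592 + sqrt(13) / 98397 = 0.00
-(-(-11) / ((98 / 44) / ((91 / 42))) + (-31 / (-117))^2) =-7224688 / 670761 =-10.77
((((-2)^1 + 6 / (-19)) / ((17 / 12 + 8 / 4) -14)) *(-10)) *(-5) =26400 / 2413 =10.94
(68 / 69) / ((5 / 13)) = 884 / 345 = 2.56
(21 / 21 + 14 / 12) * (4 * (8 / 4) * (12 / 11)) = 208 / 11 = 18.91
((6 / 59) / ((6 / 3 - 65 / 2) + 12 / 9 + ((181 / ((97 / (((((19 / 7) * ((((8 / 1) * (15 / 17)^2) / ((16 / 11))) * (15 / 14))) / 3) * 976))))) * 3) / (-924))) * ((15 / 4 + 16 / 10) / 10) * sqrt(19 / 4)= -9259552197 * sqrt(19) / 18282265542500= -0.002208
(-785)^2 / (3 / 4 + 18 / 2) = 2464900 / 39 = 63202.56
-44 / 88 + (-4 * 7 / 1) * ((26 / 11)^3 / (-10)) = 36.47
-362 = -362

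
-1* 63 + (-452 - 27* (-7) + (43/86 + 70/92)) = -7469/23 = -324.74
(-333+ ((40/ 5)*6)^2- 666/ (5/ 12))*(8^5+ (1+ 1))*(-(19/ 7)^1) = -231991938/ 7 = -33141705.43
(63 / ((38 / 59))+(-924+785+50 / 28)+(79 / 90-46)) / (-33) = 1011713 / 395010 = 2.56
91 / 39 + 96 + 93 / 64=19159 / 192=99.79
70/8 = 35/4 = 8.75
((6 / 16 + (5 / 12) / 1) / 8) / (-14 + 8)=-19 / 1152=-0.02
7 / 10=0.70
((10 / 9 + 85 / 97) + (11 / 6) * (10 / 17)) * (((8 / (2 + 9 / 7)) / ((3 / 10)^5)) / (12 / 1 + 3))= 50960000000 / 248839047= 204.79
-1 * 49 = -49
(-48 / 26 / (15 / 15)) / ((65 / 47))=-1128 / 845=-1.33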